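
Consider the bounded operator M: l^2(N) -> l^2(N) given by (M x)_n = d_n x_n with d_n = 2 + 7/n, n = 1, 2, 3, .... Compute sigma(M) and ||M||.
sigma(M) = {2 + 7/n : n ≥ 1} ∪ {2}; ||M|| = 9

A bounded diagonal operator on l^2 with diagonal entries d_n has spectrum equal to the closure of {d_n : n ≥ 1}: every d_n is an eigenvalue (with eigenvector e_n), so {d_n} ⊂ sigma(M); the spectrum is closed, so its closure is too; and for lambda not in the closure, (M - lambda I) has bounded inverse (the diagonal entries 1/(d_n - lambda) are bounded). For our sequence d_n = 2 + 7/n, n = 1, 2, 3, ...:
  - {d_n} = {2 + 7/n : n ≥ 1}; the only limit point is 2
  - closure = {2 + 7/n : n ≥ 1} ∪ {2}
For the norm: a diagonal operator has ||M|| = sup_n |d_n|. Here d_n = 2 + 7/n is positive and decreasing, so sup_n |d_n| = d_1 = 2 + 7 = 9. So ||M|| = 9.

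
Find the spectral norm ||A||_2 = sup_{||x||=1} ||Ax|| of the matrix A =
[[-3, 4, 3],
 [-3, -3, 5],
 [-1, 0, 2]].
||A||_2 ≈ 7.4966 (= sqrt(largest eigenvalue of A^T A))

||A||_2 = sigma_max(A) = sqrt(lambda_max(A^T A)). Form the symmetric matrix M = A^T A =
[[19, -3, -26],
 [-3, 25, -3],
 [-26, -3, 38]].
Its characteristic polynomial (trace, sum of principal 2x2 minors, determinant of M give the coefficients) is
  p(λ) = det(λ I - M) = λ^3 - 82λ^2 + 1453λ - 169.
No integer candidate from the rational root theorem (±divisors of 169) is a root, so the roots are irrational. The cubic discriminant is Δ = 1914368825 > 0, so there are three distinct real roots. p(0) = -169 and p(1) = 1203 have opposite signs, so a root lies in (0, 1); Newton's method refines it to λ ≈ 0.1171. p(25) = 531 and p(26) = -247 have opposite signs, so a root lies in (25, 26); Newton's method refines it to λ ≈ 25.684. p(56) = -337 and p(57) = 1427 have opposite signs, so a root lies in (56, 57); Newton's method refines it to λ ≈ 56.1989. Check (Vieta): the three roots sum to 82, matching tr M = 82.
So the eigenvalues of A^T A are ≈ 0.1171, 25.684, 56.1989 (all ≥ 0, as they must be for A^T A). The largest is λ_max ≈ 56.1989, hence ||A||_2 = sqrt(λ_max) ≈ 7.4966.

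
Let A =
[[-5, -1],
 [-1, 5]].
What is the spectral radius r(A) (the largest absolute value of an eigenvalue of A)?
r(A) = sqrt(104)/2 ≈ 5.099

The eigenvalues of A are the roots of its characteristic polynomial. With M = A (coefficients from the trace and determinant):
  p(λ) = det(λ I - M) = λ^2 - 26.
For λ^2 - 26 the discriminant is 104. It is nonnegative but not a perfect square, so the roots are real and irrational: λ = ± sqrt(104)/2 ≈ 5.099, -5.099.
Thus the eigenvalues (to 4 decimals) are 5.099 (modulus 5.099); -5.099 (modulus 5.099). The spectral radius is the largest modulus: r(A) = sqrt(104)/2 ≈ 5.099. (Cross-check: r(A) ≤ ||A||_2 ≈ 5.099; equality holds whenever A is normal, though it can also hold for some non-normal A.)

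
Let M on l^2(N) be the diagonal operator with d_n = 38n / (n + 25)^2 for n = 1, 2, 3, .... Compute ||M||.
||M|| = 19/50 (attained at n = 25)

For M diagonal, ||M|| = sup_n |d_n|. Treat f(x) = 38x / (x + 25)^2 for real x > 0. By the quotient rule, f'(x) = 38(25 - x)/(x + 25)^3, which is positive for x < 25 and negative for x > 25. So f has a unique maximum at x = 25, and since 25 is a positive integer, the supremum over n ≥ 1 is attained at n = 25: d_25 = 38·25/(25 + 25)^2 = 38·25/2500 = 19/50. Hence ||M|| = 19/50.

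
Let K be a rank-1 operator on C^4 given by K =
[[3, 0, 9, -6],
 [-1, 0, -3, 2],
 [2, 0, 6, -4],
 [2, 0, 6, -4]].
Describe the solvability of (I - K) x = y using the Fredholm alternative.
(I - K) is invertible (det(I - K) = -4 ≠ 0), so for every y in C^4 the equation (I - K) x = y has a unique solution.

K has rank 1, so it is an outer product K = u v^T: every row of K is a multiple of one row vector. Reading off the entries, u = (-3, 1, -2, -2) and v = (-1, 0, -3, 2) (row i of K equals u_i·v^T). A rank-one matrix u v^T satisfies K u = u (v·u) and kills the (3)-dimensional subspace v^⊥, so its characteristic polynomial is lambda^3 (lambda - v·u) with v·u = tr K = 5. Hence the eigenvalues of I - K are 1 (multiplicity 3) and 1 - (5) = -4, so det(I - K) = -4. (Direct check: I - K =
[[-2, 0, -9, 6],
 [1, 1, 3, -2],
 [-2, 0, -5, 4],
 [-2, 0, -6, 5]]
has determinant -4.) The finite-dimensional Fredholm alternative says: either (I - K) is invertible, or ker(I - K) ≠ {0} and then range(I - K) = ker((I - K)^*)^⊥, with dim ker(I - K) = dim ker((I - K)^*). Since det(I - K) ≠ 0, 1 is not an eigenvalue of K and ker(I - K) = {0}, so we are in the first case: for every y there is a unique x = (I - K)^(-1) y. Explicitly, by the Sherman–Morrison formula, (I - u v^T)^(-1) = I + u v^T/(1 - v·u), i.e. (I - K)^(-1) = I + K/(-4).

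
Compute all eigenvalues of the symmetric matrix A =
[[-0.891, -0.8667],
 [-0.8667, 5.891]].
sigma(A) ≈ {-1, 6}

A is real symmetric, so its spectrum consists of real eigenvalues. Expanding the characteristic polynomial of the displayed matrix gives
  det(λ I - A) = p(λ) = λ^2 + (-5)λ + (-6).
Solving p(λ) = 0 yields eigenvalues ≈ -1, 6. (A is shown rounded to 4 decimals, so these recover the underlying integer eigenvalues to within that precision.)
Verification: the trace of A = 5 equals the sum of eigenvalues 5, and det(A) ≈ -6.0000 matches the eigenvalue product -6.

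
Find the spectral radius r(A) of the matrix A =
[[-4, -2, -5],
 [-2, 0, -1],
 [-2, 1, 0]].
r(A) ≈ 6.083

The eigenvalues of A are the roots of its characteristic polynomial. With M = A (coefficients from the trace, the sum of principal 2x2 minors, and det A):
  p(λ) = det(λ I - M) = λ^3 + 4λ^2 - 13λ - 2.
No integer candidate from the rational root theorem (±divisors of 2) is a root, so the roots are irrational. The cubic discriminant is Δ = 13768 > 0, so there are three distinct real roots. p(-7) = -58 and p(-6) = 4 have opposite signs, so a root lies in (-7, -6); Newton's method refines it to λ ≈ -6.083. p(-1) = 14 and p(0) = -2 have opposite signs, so a root lies in (-1, 0); Newton's method refines it to λ ≈ -0.1474. p(2) = -4 and p(3) = 22 have opposite signs, so a root lies in (2, 3); Newton's method refines it to λ ≈ 2.2304. Check (Vieta): the three roots sum to -4, matching tr M = -4.
Thus the eigenvalues (to 4 decimals) are -6.083 (modulus 6.083); -0.1474 (modulus 0.1474); 2.2304 (modulus 2.2304). The spectral radius is the largest modulus: r(A) ≈ 6.083. (Cross-check: r(A) ≤ ||A||_2 ≈ 7.0649; equality holds whenever A is normal, though it can also hold for some non-normal A.)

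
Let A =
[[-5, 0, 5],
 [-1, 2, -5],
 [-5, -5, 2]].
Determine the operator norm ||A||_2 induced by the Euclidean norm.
||A||_2 ≈ 9.8108 (= sqrt(largest eigenvalue of A^T A))

||A||_2 = sigma_max(A) = sqrt(lambda_max(A^T A)). Form the symmetric matrix M = A^T A =
[[51, 23, -30],
 [23, 29, -20],
 [-30, -20, 54]].
Its characteristic polynomial (trace, sum of principal 2x2 minors, determinant of M give the coefficients) is
  p(λ) = det(λ I - M) = λ^3 - 134λ^2 + 3970λ - 32400.
No integer candidate from the rational root theorem (±divisors of 32400) is a root, so the roots are irrational. The cubic discriminant is Δ = 2795766000 > 0, so there are three distinct real roots. p(14) = -340 and p(15) = 375 have opposite signs, so a root lies in (14, 15); Newton's method refines it to λ ≈ 14.4443. p(23) = 191 and p(24) = -480 have opposite signs, so a root lies in (23, 24); Newton's method refines it to λ ≈ 23.3048. p(96) = -1488 and p(97) = 4557 have opposite signs, so a root lies in (96, 97); Newton's method refines it to λ ≈ 96.251. Check (Vieta): the three roots sum to 134, matching tr M = 134.
So the eigenvalues of A^T A are ≈ 14.4443, 23.3048, 96.251 (all ≥ 0, as they must be for A^T A). The largest is λ_max ≈ 96.251, hence ||A||_2 = sqrt(λ_max) ≈ 9.8108.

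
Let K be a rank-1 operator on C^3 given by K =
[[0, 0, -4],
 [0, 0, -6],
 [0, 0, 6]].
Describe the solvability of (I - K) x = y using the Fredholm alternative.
(I - K) is invertible (det(I - K) = -5 ≠ 0), so for every y in C^3 the equation (I - K) x = y has a unique solution.

K has rank 1, so it is an outer product K = u v^T: every row of K is a multiple of one row vector. Reading off the entries, u = (2, 3, -3) and v = (0, 0, -2) (row i of K equals u_i·v^T). A rank-one matrix u v^T satisfies K u = u (v·u) and kills the (2)-dimensional subspace v^⊥, so its characteristic polynomial is lambda^2 (lambda - v·u) with v·u = tr K = 6. Hence the eigenvalues of I - K are 1 (multiplicity 2) and 1 - (6) = -5, so det(I - K) = -5. (Direct check: I - K =
[[1, 0, 4],
 [0, 1, 6],
 [0, 0, -5]]
has determinant -5.) The finite-dimensional Fredholm alternative says: either (I - K) is invertible, or ker(I - K) ≠ {0} and then range(I - K) = ker((I - K)^*)^⊥, with dim ker(I - K) = dim ker((I - K)^*). Since det(I - K) ≠ 0, 1 is not an eigenvalue of K and ker(I - K) = {0}, so we are in the first case: for every y there is a unique x = (I - K)^(-1) y. Explicitly, by the Sherman–Morrison formula, (I - u v^T)^(-1) = I + u v^T/(1 - v·u), i.e. (I - K)^(-1) = I + K/(-5).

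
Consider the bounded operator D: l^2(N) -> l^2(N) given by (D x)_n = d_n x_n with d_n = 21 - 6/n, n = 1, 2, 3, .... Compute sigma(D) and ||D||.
sigma(D) = {21 - 6/n : n ≥ 1} ∪ {21}; ||D|| = 21

A bounded diagonal operator on l^2 with diagonal entries d_n has spectrum equal to the closure of {d_n : n ≥ 1}: every d_n is an eigenvalue (with eigenvector e_n), so {d_n} ⊂ sigma(D); the spectrum is closed, so its closure is too; and for lambda not in the closure, (D - lambda I) has bounded inverse (the diagonal entries 1/(d_n - lambda) are bounded). For our sequence d_n = 21 - 6/n, n = 1, 2, 3, ...:
  - {d_n} = {21 - 6/n : n ≥ 1}; the only limit point is 21
  - closure = {21 - 6/n : n ≥ 1} ∪ {21}
For the norm: a diagonal operator has ||D|| = sup_n |d_n|. Here d_n = 21 - 6/n increases monotonically from d_1 = 15 toward 21, with all terms in [15, 21); so sup_n |d_n| = 21 (the supremum is the limit, not attained). So ||D|| = 21.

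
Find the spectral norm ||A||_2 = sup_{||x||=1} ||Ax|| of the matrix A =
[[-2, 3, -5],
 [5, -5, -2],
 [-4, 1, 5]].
||A||_2 ≈ 9.1466 (= sqrt(largest eigenvalue of A^T A))

||A||_2 = sigma_max(A) = sqrt(lambda_max(A^T A)). Form the symmetric matrix M = A^T A =
[[45, -35, -20],
 [-35, 35, 0],
 [-20, 0, 54]].
Its characteristic polynomial (trace, sum of principal 2x2 minors, determinant of M give the coefficients) is
  p(λ) = det(λ I - M) = λ^3 - 134λ^2 + 4270λ - 4900.
No integer candidate from the rational root theorem (±divisors of 4900) is a root, so the roots are irrational. The cubic discriminant is Δ = 18630388000 > 0, so there are three distinct real roots. p(1) = -763 and p(2) = 3112 have opposite signs, so a root lies in (1, 2); Newton's method refines it to λ ≈ 1.1917. p(49) = 245 and p(50) = -1400 have opposite signs, so a root lies in (49, 50); Newton's method refines it to λ ≈ 49.1479. p(83) = -1829 and p(84) = 980 have opposite signs, so a root lies in (83, 84); Newton's method refines it to λ ≈ 83.6604. Check (Vieta): the three roots sum to 134, matching tr M = 134.
So the eigenvalues of A^T A are ≈ 1.1917, 49.1479, 83.6604 (all ≥ 0, as they must be for A^T A). The largest is λ_max ≈ 83.6604, hence ||A||_2 = sqrt(λ_max) ≈ 9.1466.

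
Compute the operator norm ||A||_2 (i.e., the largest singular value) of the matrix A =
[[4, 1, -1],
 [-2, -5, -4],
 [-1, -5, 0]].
||A||_2 ≈ 8.2048 (= sqrt(largest eigenvalue of A^T A))

||A||_2 = sigma_max(A) = sqrt(lambda_max(A^T A)). Form the symmetric matrix M = A^T A =
[[21, 19, 4],
 [19, 51, 19],
 [4, 19, 17]].
Its characteristic polynomial (trace, sum of principal 2x2 minors, determinant of M give the coefficients) is
  p(λ) = det(λ I - M) = λ^3 - 89λ^2 + 1557λ - 6561.
No integer candidate from the rational root theorem (±divisors of 6561) is a root, so the roots are irrational. The cubic discriminant is Δ = 805979808 > 0, so there are three distinct real roots. p(6) = -207 and p(7) = 320 have opposite signs, so a root lies in (6, 7); Newton's method refines it to λ ≈ 6.3623. p(15) = 144 and p(16) = -337 have opposite signs, so a root lies in (15, 16); Newton's method refines it to λ ≈ 15.3186. p(67) = -1000 and p(68) = 2211 have opposite signs, so a root lies in (67, 68); Newton's method refines it to λ ≈ 67.3191. Check (Vieta): the three roots sum to 89, matching tr M = 89.
So the eigenvalues of A^T A are ≈ 6.3623, 15.3186, 67.3191 (all ≥ 0, as they must be for A^T A). The largest is λ_max ≈ 67.3191, hence ||A||_2 = sqrt(λ_max) ≈ 8.2048.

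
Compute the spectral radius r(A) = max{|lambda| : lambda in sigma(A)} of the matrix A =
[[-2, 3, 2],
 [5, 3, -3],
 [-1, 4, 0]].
r(A) ≈ 4.3021

The eigenvalues of A are the roots of its characteristic polynomial. With M = A (coefficients from the trace, the sum of principal 2x2 minors, and det A):
  p(λ) = det(λ I - M) = λ^3 - λ^2 - 7λ - 31.
No integer candidate from the rational root theorem (±divisors of 31) is a root, so the roots are irrational. The cubic discriminant is Δ = -28556 < 0, so there is one real root and a complex-conjugate pair. p(4) = -11 and p(5) = 34 have opposite signs, so a root lies in (4, 5); Newton's method refines it to λ ≈ 4.3021. Dividing out (λ - (4.3021)) leaves approximately λ^2 + 3.3021λ + 7.2058. For λ^2 + 3.3021λ + 7.2058 the discriminant is -17.9195. It is negative, so the remaining roots are the complex-conjugate pair λ ≈ -1.651 ± 2.1166i. Their product equals the constant term, so |λ|^2 ≈ 7.2058 and |λ| ≈ 2.6844.
Thus the eigenvalues (to 4 decimals) are 4.3021 (modulus 4.3021); -1.651 ± 2.1166i (modulus 2.6844). The spectral radius is the largest modulus: r(A) ≈ 4.3021. (Cross-check: r(A) ≤ ||A||_2 ≈ 6.7317; equality holds whenever A is normal, though it can also hold for some non-normal A.)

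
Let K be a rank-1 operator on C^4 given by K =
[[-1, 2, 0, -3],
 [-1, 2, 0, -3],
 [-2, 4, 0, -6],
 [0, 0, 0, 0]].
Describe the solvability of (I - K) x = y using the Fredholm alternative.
(I - K) is singular (det(I - K) = 0, i.e. 1 ∈ sigma(K)). (I - K) x = y is solvable iff y ⊥ ker((I - K)^*) = span{(-1, 2, 0, -3)}, i.e. iff -y_1 + 2y_2 - 3y_4 = 0. When solvable, the solutions are x = y + c·(1, 1, 2, 0), c arbitrary (ker(I - K) = span{(1, 1, 2, 0)}, dimension 1).

K has rank 1, so it is an outer product K = u v^T: every row of K is a multiple of one row vector. Reading off the entries, u = (1, 1, 2, 0) and v = (-1, 2, 0, -3) (row i of K equals u_i·v^T). A rank-one matrix u v^T satisfies K u = u (v·u) and kills the (3)-dimensional subspace v^⊥, so its characteristic polynomial is lambda^3 (lambda - v·u) with v·u = tr K = 1. Hence the eigenvalues of I - K are 1 (multiplicity 3) and 1 - (1) = 0, so det(I - K) = 0. (Direct check: I - K =
[[2, -2, 0, 3],
 [1, -1, 0, 3],
 [2, -4, 1, 6],
 [0, 0, 0, 1]]
has determinant 0.) So 1 is an eigenvalue of K and (I - K) is not invertible. The finite-dimensional Fredholm alternative says: either (I - K) is invertible, or ker(I - K) ≠ {0} and then range(I - K) = ker((I - K)^*)^⊥, with dim ker(I - K) = dim ker((I - K)^*). We are in the second case, so we need both kernels. Kernel of I - K: (I - K) u = u - u (v·u) = u - u = 0, so ker(I - K) = span{u} = span{(1, 1, 2, 0)} (it is exactly 1-dimensional because rank(I - K) = 3). Kernel of the adjoint: K is real, so (I - K)^* = I - K^T = I - v u^T, and (I - v u^T) v = v - v (u·v) = 0; hence ker((I - K)^*) = span{v} = span{(-1, 2, 0, -3)}. Therefore (I - K) x = y is solvable iff <y, v> = 0, i.e. iff -y_1 + 2y_2 - 3y_4 = 0. When this holds, K y = u (v·y) = 0, so (I - K) y = y and x = y is a particular solution; the full solution set is the line x = y + c·u = y + c·(1, 1, 2, 0), c ∈ C.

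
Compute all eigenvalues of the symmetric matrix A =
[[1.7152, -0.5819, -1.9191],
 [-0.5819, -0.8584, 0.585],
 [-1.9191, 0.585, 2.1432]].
sigma(A) ≈ {-1, 0, 4}

A is real symmetric, so its spectrum consists of real eigenvalues. Expanding the characteristic polynomial of the displayed matrix gives
  det(λ I - A) = p(λ) = λ^3 + (-3)λ^2 + (-4)λ + (0).
Solving p(λ) = 0 yields eigenvalues ≈ -1, 0, 4. (A is shown rounded to 4 decimals, so these recover the underlying integer eigenvalues to within that precision.)
Verification: the trace of A = 3 equals the sum of eigenvalues 3, and det(A) ≈ -0.0002 matches the eigenvalue product 0.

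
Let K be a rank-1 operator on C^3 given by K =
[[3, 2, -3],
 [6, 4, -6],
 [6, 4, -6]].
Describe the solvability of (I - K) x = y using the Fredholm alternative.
(I - K) is singular (det(I - K) = 0, i.e. 1 ∈ sigma(K)). (I - K) x = y is solvable iff y ⊥ ker((I - K)^*) = span{(3, 2, -3)}, i.e. iff 3y_1 + 2y_2 - 3y_3 = 0. When solvable, the solutions are x = y + c·(1, 2, 2), c arbitrary (ker(I - K) = span{(1, 2, 2)}, dimension 1).

K has rank 1, so it is an outer product K = u v^T: every row of K is a multiple of one row vector. Reading off the entries, u = (1, 2, 2) and v = (3, 2, -3) (row i of K equals u_i·v^T). A rank-one matrix u v^T satisfies K u = u (v·u) and kills the (2)-dimensional subspace v^⊥, so its characteristic polynomial is lambda^2 (lambda - v·u) with v·u = tr K = 1. Hence the eigenvalues of I - K are 1 (multiplicity 2) and 1 - (1) = 0, so det(I - K) = 0. (Direct check: I - K =
[[-2, -2, 3],
 [-6, -3, 6],
 [-6, -4, 7]]
has determinant 0.) So 1 is an eigenvalue of K and (I - K) is not invertible. The finite-dimensional Fredholm alternative says: either (I - K) is invertible, or ker(I - K) ≠ {0} and then range(I - K) = ker((I - K)^*)^⊥, with dim ker(I - K) = dim ker((I - K)^*). We are in the second case, so we need both kernels. Kernel of I - K: (I - K) u = u - u (v·u) = u - u = 0, so ker(I - K) = span{u} = span{(1, 2, 2)} (it is exactly 1-dimensional because rank(I - K) = 2). Kernel of the adjoint: K is real, so (I - K)^* = I - K^T = I - v u^T, and (I - v u^T) v = v - v (u·v) = 0; hence ker((I - K)^*) = span{v} = span{(3, 2, -3)}. Therefore (I - K) x = y is solvable iff <y, v> = 0, i.e. iff 3y_1 + 2y_2 - 3y_3 = 0. When this holds, K y = u (v·y) = 0, so (I - K) y = y and x = y is a particular solution; the full solution set is the line x = y + c·u = y + c·(1, 2, 2), c ∈ C.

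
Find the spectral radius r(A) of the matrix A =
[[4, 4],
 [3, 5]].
r(A) = 8

The eigenvalues of A are the roots of its characteristic polynomial. With M = A (coefficients from the trace and determinant):
  p(λ) = det(λ I - M) = λ^2 - 9λ + 8.
For λ^2 - 9λ + 8 the discriminant is 49. It is a perfect square (7^2), so the roots are rational: λ = (9 ± 7)/2 = 8, 1.
Thus the eigenvalues (to 4 decimals) are 8 (modulus 8); 1 (modulus 1). The spectral radius is the largest modulus: r(A) = 8. (Cross-check: r(A) ≤ ||A||_2 ≈ 8.0632; equality holds whenever A is normal, though it can also hold for some non-normal A.)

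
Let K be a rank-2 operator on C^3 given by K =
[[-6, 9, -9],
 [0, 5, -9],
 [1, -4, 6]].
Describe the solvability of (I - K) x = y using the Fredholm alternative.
(I - K) is invertible (det(I - K) = -67 ≠ 0), so for every y in C^3 the equation (I - K) x = y has a unique solution.

K has rank 2 and factors as K = U V^T = u1 v1^T + u2 v2^T with u1 = (0, 2, -1), v1 = (1, 1, -3), u2 = (3, 1, -1), v2 = (-2, 3, -3) (multiplying out reproduces the displayed K). The nonzero eigenvalues of U V^T coincide with those of the 2 x 2 matrix G = V^T U = [[v1·u1, v1·u2], [v2·u1, v2·u2]] = [[5, 7], [9, 0]], and by the Sylvester determinant identity det(I_3 - U V^T) = det(I_2 - V^T U) = det([[-4, -7], [-9, 1]]) = (-4)(1) - (-7)(-9) = -67. (Direct check: I - K =
[[7, -9, 9],
 [0, -4, 9],
 [-1, 4, -5]]
has determinant -67.) The finite-dimensional Fredholm alternative says: either (I - K) is invertible, or ker(I - K) ≠ {0} and then range(I - K) = ker((I - K)^*)^⊥, with dim ker(I - K) = dim ker((I - K)^*). Since det(I - K) ≠ 0, 1 is not an eigenvalue of K and ker(I - K) = {0}, so we are in the first case: for every y there is a unique x = (I - K)^(-1) y. (Explicitly, by the Woodbury identity, (I - U V^T)^(-1) = I + U (I_2 - G)^(-1) V^T.)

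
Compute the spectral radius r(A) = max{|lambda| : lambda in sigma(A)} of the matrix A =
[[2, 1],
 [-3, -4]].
r(A) = (2 + sqrt(24))/2 ≈ 3.4495

The eigenvalues of A are the roots of its characteristic polynomial. With M = A (coefficients from the trace and determinant):
  p(λ) = det(λ I - M) = λ^2 + 2λ - 5.
For λ^2 + 2λ - 5 the discriminant is 24. It is nonnegative but not a perfect square, so the roots are real and irrational: λ = (-2 ± sqrt(24))/2 ≈ 1.4495, -3.4495.
Thus the eigenvalues (to 4 decimals) are 1.4495 (modulus 1.4495); -3.4495 (modulus 3.4495). The spectral radius is the largest modulus: r(A) = (2 + sqrt(24))/2 ≈ 3.4495. (Cross-check: r(A) ≤ ||A||_2 ≈ 5.3983; equality holds whenever A is normal, though it can also hold for some non-normal A.)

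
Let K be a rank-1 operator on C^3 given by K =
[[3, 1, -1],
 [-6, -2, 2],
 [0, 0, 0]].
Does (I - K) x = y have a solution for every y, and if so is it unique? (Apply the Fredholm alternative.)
(I - K) is singular (det(I - K) = 0, i.e. 1 ∈ sigma(K)). (I - K) x = y is solvable iff y ⊥ ker((I - K)^*) = span{(3, 1, -1)}, i.e. iff 3y_1 + y_2 - y_3 = 0. When solvable, the solutions are x = y + c·(1, -2, 0), c arbitrary (ker(I - K) = span{(1, -2, 0)}, dimension 1).

K has rank 1, so it is an outer product K = u v^T: every row of K is a multiple of one row vector. Reading off the entries, u = (1, -2, 0) and v = (3, 1, -1) (row i of K equals u_i·v^T). A rank-one matrix u v^T satisfies K u = u (v·u) and kills the (2)-dimensional subspace v^⊥, so its characteristic polynomial is lambda^2 (lambda - v·u) with v·u = tr K = 1. Hence the eigenvalues of I - K are 1 (multiplicity 2) and 1 - (1) = 0, so det(I - K) = 0. (Direct check: I - K =
[[-2, -1, 1],
 [6, 3, -2],
 [0, 0, 1]]
has determinant 0.) So 1 is an eigenvalue of K and (I - K) is not invertible. The finite-dimensional Fredholm alternative says: either (I - K) is invertible, or ker(I - K) ≠ {0} and then range(I - K) = ker((I - K)^*)^⊥, with dim ker(I - K) = dim ker((I - K)^*). We are in the second case, so we need both kernels. Kernel of I - K: (I - K) u = u - u (v·u) = u - u = 0, so ker(I - K) = span{u} = span{(1, -2, 0)} (it is exactly 1-dimensional because rank(I - K) = 2). Kernel of the adjoint: K is real, so (I - K)^* = I - K^T = I - v u^T, and (I - v u^T) v = v - v (u·v) = 0; hence ker((I - K)^*) = span{v} = span{(3, 1, -1)}. Therefore (I - K) x = y is solvable iff <y, v> = 0, i.e. iff 3y_1 + y_2 - y_3 = 0. When this holds, K y = u (v·y) = 0, so (I - K) y = y and x = y is a particular solution; the full solution set is the line x = y + c·u = y + c·(1, -2, 0), c ∈ C.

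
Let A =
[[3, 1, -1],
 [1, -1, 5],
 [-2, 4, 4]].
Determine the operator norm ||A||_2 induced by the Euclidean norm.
||A||_2 ≈ 6.8854 (= sqrt(largest eigenvalue of A^T A))

||A||_2 = sigma_max(A) = sqrt(lambda_max(A^T A)). Form the symmetric matrix M = A^T A =
[[14, -6, -6],
 [-6, 18, 10],
 [-6, 10, 42]].
Its characteristic polynomial (trace, sum of principal 2x2 minors, determinant of M give the coefficients) is
  p(λ) = det(λ I - M) = λ^3 - 74λ^2 + 1424λ - 7744.
No integer candidate from the rational root theorem (±divisors of 7744) is a root, so the roots are irrational. The cubic discriminant is Δ = 71064576 > 0, so there are three distinct real roots. p(9) = -193 and p(10) = 96 have opposite signs, so a root lies in (9, 10); Newton's method refines it to λ ≈ 9.6313. p(16) = 192 and p(17) = -9 have opposite signs, so a root lies in (16, 17); Newton's method refines it to λ ≈ 16.9598. p(47) = -459 and p(48) = 704 have opposite signs, so a root lies in (47, 48); Newton's method refines it to λ ≈ 47.4089. Check (Vieta): the three roots sum to 74, matching tr M = 74.
So the eigenvalues of A^T A are ≈ 9.6313, 16.9598, 47.4089 (all ≥ 0, as they must be for A^T A). The largest is λ_max ≈ 47.4089, hence ||A||_2 = sqrt(λ_max) ≈ 6.8854.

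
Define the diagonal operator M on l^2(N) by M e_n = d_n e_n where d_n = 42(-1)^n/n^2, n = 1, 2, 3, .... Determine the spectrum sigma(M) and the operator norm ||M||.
sigma(M) = {42(-1)^n/n^2 : n ≥ 1} ∪ {0}; ||M|| = 42

A bounded diagonal operator on l^2 with diagonal entries d_n has spectrum equal to the closure of {d_n : n ≥ 1}: every d_n is an eigenvalue (with eigenvector e_n), so {d_n} ⊂ sigma(M); the spectrum is closed, so its closure is too; and for lambda not in the closure, (M - lambda I) has bounded inverse (the diagonal entries 1/(d_n - lambda) are bounded). For our sequence d_n = 42(-1)^n/n^2, n = 1, 2, 3, ...:
  - {d_n} = {42(-1)^n/n^2 : n ≥ 1}; the only limit point is 0
  - closure = {42(-1)^n/n^2 : n ≥ 1} ∪ {0}
For the norm: a diagonal operator has ||M|| = sup_n |d_n|. Here |d_n| = 42/n^2 is decreasing, so sup_n |d_n| = |d_1| = 42. So ||M|| = 42.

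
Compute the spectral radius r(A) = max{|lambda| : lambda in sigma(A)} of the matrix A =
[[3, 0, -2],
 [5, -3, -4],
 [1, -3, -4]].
r(A) ≈ 6.3866

The eigenvalues of A are the roots of its characteristic polynomial. With M = A (coefficients from the trace, the sum of principal 2x2 minors, and det A):
  p(λ) = det(λ I - M) = λ^3 + 4λ^2 - 19λ - 24.
No integer candidate from the rational root theorem (±divisors of 24) is a root, so the roots are irrational. The cubic discriminant is Δ = 56636 > 0, so there are three distinct real roots. p(-7) = -38 and p(-6) = 18 have opposite signs, so a root lies in (-7, -6); Newton's method refines it to λ ≈ -6.3866. p(-2) = 22 and p(-1) = -2 have opposite signs, so a root lies in (-2, -1); Newton's method refines it to λ ≈ -1.0831. p(3) = -18 and p(4) = 28 have opposite signs, so a root lies in (3, 4); Newton's method refines it to λ ≈ 3.4697. Check (Vieta): the three roots sum to -4, matching tr M = -4.
Thus the eigenvalues (to 4 decimals) are -6.3866 (modulus 6.3866); -1.0831 (modulus 1.0831); 3.4697 (modulus 3.4697). The spectral radius is the largest modulus: r(A) ≈ 6.3866. (Cross-check: r(A) ≤ ||A||_2 ≈ 8.9358; equality holds whenever A is normal, though it can also hold for some non-normal A.)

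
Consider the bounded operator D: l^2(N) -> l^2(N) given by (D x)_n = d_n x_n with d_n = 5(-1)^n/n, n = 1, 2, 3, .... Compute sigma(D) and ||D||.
sigma(D) = {5(-1)^n/n : n ≥ 1} ∪ {0}; ||D|| = 5

A bounded diagonal operator on l^2 with diagonal entries d_n has spectrum equal to the closure of {d_n : n ≥ 1}: every d_n is an eigenvalue (with eigenvector e_n), so {d_n} ⊂ sigma(D); the spectrum is closed, so its closure is too; and for lambda not in the closure, (D - lambda I) has bounded inverse (the diagonal entries 1/(d_n - lambda) are bounded). For our sequence d_n = 5(-1)^n/n, n = 1, 2, 3, ...:
  - {d_n} = {5(-1)^n/n : n ≥ 1}; the only limit point is 0
  - closure = {5(-1)^n/n : n ≥ 1} ∪ {0}
For the norm: a diagonal operator has ||D|| = sup_n |d_n|. Here |d_n| = 5/n is decreasing, so sup_n |d_n| = |d_1| = 5. So ||D|| = 5.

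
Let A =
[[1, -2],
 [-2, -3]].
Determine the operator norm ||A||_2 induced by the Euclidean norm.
||A||_2 = sqrt((18 + sqrt(128))/2) ≈ 3.8284 (= sqrt(largest eigenvalue of A^T A))

||A||_2 = sigma_max(A) = sqrt(lambda_max(A^T A)). Form the symmetric matrix M = A^T A =
[[5, 4],
 [4, 13]].
Its characteristic polynomial (trace, determinant of M give the coefficients) is
  p(λ) = det(λ I - M) = λ^2 - 18λ + 49.
For λ^2 - 18λ + 49 the discriminant is 128. It is nonnegative but not a perfect square, so the roots are real and irrational: λ = (18 ± sqrt(128))/2 ≈ 14.6569, 3.3431.
So the eigenvalues of A^T A are ≈ 3.3431, 14.6569 (all ≥ 0, as they must be for A^T A). The largest is λ_max = (18 + sqrt(128))/2 ≈ 14.6569, hence ||A||_2 = sqrt(λ_max) = sqrt((18 + sqrt(128))/2) ≈ 3.8284.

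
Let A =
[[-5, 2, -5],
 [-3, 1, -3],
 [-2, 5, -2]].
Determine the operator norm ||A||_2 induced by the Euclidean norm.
||A||_2 = sqrt((106 + sqrt(6348))/2) ≈ 9.6352 (= sqrt(largest eigenvalue of A^T A))

||A||_2 = sigma_max(A) = sqrt(lambda_max(A^T A)). Form the symmetric matrix M = A^T A =
[[38, -23, 38],
 [-23, 30, -23],
 [38, -23, 38]].
Its characteristic polynomial (trace, sum of principal 2x2 minors, determinant of M give the coefficients) is
  p(λ) = det(λ I - M) = λ^3 - 106λ^2 + 1222λ.
The constant term is 0, so λ = 0 is a root. Dividing out λ leaves p(λ) = λ(λ^2 - 106λ + 1222). For λ^2 - 106λ + 1222 the discriminant is 6348. It is nonnegative but not a perfect square, so the roots are real and irrational: λ = (106 ± sqrt(6348))/2 ≈ 92.8372, 13.1628.
So the eigenvalues of A^T A are ≈ 0, 13.1628, 92.8372 (all ≥ 0, as they must be for A^T A). The largest is λ_max = (106 + sqrt(6348))/2 ≈ 92.8372, hence ||A||_2 = sqrt(λ_max) = sqrt((106 + sqrt(6348))/2) ≈ 9.6352.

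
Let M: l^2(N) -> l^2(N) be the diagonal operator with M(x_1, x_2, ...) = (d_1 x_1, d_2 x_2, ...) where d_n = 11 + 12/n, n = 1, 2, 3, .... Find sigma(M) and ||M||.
sigma(M) = {11 + 12/n : n ≥ 1} ∪ {11}; ||M|| = 23

A bounded diagonal operator on l^2 with diagonal entries d_n has spectrum equal to the closure of {d_n : n ≥ 1}: every d_n is an eigenvalue (with eigenvector e_n), so {d_n} ⊂ sigma(M); the spectrum is closed, so its closure is too; and for lambda not in the closure, (M - lambda I) has bounded inverse (the diagonal entries 1/(d_n - lambda) are bounded). For our sequence d_n = 11 + 12/n, n = 1, 2, 3, ...:
  - {d_n} = {11 + 12/n : n ≥ 1}; the only limit point is 11
  - closure = {11 + 12/n : n ≥ 1} ∪ {11}
For the norm: a diagonal operator has ||M|| = sup_n |d_n|. Here d_n = 11 + 12/n is positive and decreasing, so sup_n |d_n| = d_1 = 11 + 12 = 23. So ||M|| = 23.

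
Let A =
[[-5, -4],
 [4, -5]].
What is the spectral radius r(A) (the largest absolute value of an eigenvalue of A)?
r(A) = sqrt(41) ≈ 6.4031

The eigenvalues of A are the roots of its characteristic polynomial. With M = A (coefficients from the trace and determinant):
  p(λ) = det(λ I - M) = λ^2 + 10λ + 41.
For λ^2 + 10λ + 41 the discriminant is -64. It is negative, so the roots are the complex-conjugate pair λ = -5 ± (sqrt(64)/2) i ≈ -5 ± 4i. For a conjugate pair the product of the roots equals the constant term, so |λ|^2 = 41 and |λ| = sqrt(41) ≈ 6.4031.
Thus the eigenvalues (to 4 decimals) are -5 ± 4i (modulus 6.4031). The spectral radius is the largest modulus: r(A) = sqrt(41) ≈ 6.4031. (Cross-check: r(A) ≤ ||A||_2 ≈ 6.4031; equality holds whenever A is normal, though it can also hold for some non-normal A.)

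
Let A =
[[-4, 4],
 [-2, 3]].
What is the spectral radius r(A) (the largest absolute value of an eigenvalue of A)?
r(A) = (1 + sqrt(17))/2 ≈ 2.5616

The eigenvalues of A are the roots of its characteristic polynomial. With M = A (coefficients from the trace and determinant):
  p(λ) = det(λ I - M) = λ^2 + λ - 4.
For λ^2 + λ - 4 the discriminant is 17. It is nonnegative but not a perfect square, so the roots are real and irrational: λ = (-1 ± sqrt(17))/2 ≈ 1.5616, -2.5616.
Thus the eigenvalues (to 4 decimals) are 1.5616 (modulus 1.5616); -2.5616 (modulus 2.5616). The spectral radius is the largest modulus: r(A) = (1 + sqrt(17))/2 ≈ 2.5616. (Cross-check: r(A) ≤ ||A||_2 ≈ 6.6814; equality holds whenever A is normal, though it can also hold for some non-normal A.)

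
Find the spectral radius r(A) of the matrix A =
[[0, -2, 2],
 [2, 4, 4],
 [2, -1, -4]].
r(A) ≈ 4.7826

The eigenvalues of A are the roots of its characteristic polynomial. With M = A (coefficients from the trace, the sum of principal 2x2 minors, and det A):
  p(λ) = det(λ I - M) = λ^3 - 12λ + 52.
No integer candidate from the rational root theorem (±divisors of 52) is a root, so the roots are irrational. The cubic discriminant is Δ = -66096 < 0, so there is one real root and a complex-conjugate pair. p(-5) = -13 and p(-4) = 36 have opposite signs, so a root lies in (-5, -4); Newton's method refines it to λ ≈ -4.7826. Dividing out (λ - (-4.7826)) leaves approximately λ^2 - 4.7826λ + 10.8728. For λ^2 - 4.7826λ + 10.8728 the discriminant is -20.6185. It is negative, so the remaining roots are the complex-conjugate pair λ ≈ 2.3913 ± 2.2704i. Their product equals the constant term, so |λ|^2 ≈ 10.8728 and |λ| ≈ 3.2974.
Thus the eigenvalues (to 4 decimals) are -4.7826 (modulus 4.7826); 2.3913 ± 2.2704i (modulus 3.2974). The spectral radius is the largest modulus: r(A) ≈ 4.7826. (Cross-check: r(A) ≤ ||A||_2 ≈ 6.8151; equality holds whenever A is normal, though it can also hold for some non-normal A.)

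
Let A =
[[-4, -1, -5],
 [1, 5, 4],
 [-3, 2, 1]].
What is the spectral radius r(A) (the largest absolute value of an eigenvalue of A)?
r(A) ≈ 6.7548

The eigenvalues of A are the roots of its characteristic polynomial. With M = A (coefficients from the trace, the sum of principal 2x2 minors, and det A):
  p(λ) = det(λ I - M) = λ^3 - 2λ^2 - 41λ + 60.
No integer candidate from the rational root theorem (±divisors of 60) is a root, so the roots are irrational. The cubic discriminant is Δ = 275688 > 0, so there are three distinct real roots. p(-7) = -94 and p(-6) = 18 have opposite signs, so a root lies in (-7, -6); Newton's method refines it to λ ≈ -6.1898. p(1) = 18 and p(2) = -22 have opposite signs, so a root lies in (1, 2); Newton's method refines it to λ ≈ 1.435. p(6) = -42 and p(7) = 18 have opposite signs, so a root lies in (6, 7); Newton's method refines it to λ ≈ 6.7548. Check (Vieta): the three roots sum to 2, matching tr M = 2.
Thus the eigenvalues (to 4 decimals) are -6.1898 (modulus 6.1898); 1.435 (modulus 1.435); 6.7548 (modulus 6.7548). The spectral radius is the largest modulus: r(A) ≈ 6.7548. (Cross-check: r(A) ≤ ||A||_2 ≈ 8.4455; equality holds whenever A is normal, though it can also hold for some non-normal A.)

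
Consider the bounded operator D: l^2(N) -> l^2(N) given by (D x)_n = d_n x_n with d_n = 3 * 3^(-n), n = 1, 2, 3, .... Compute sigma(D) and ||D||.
sigma(D) = {3 * 3^(-n) : n ≥ 1} ∪ {0}; ||D|| = 1

A bounded diagonal operator on l^2 with diagonal entries d_n has spectrum equal to the closure of {d_n : n ≥ 1}: every d_n is an eigenvalue (with eigenvector e_n), so {d_n} ⊂ sigma(D); the spectrum is closed, so its closure is too; and for lambda not in the closure, (D - lambda I) has bounded inverse (the diagonal entries 1/(d_n - lambda) are bounded). For our sequence d_n = 3 * 3^(-n), n = 1, 2, 3, ...:
  - {d_n} = {3 * 3^(-n) : n ≥ 1}; the only limit point is 0
  - closure = {3 * 3^(-n) : n ≥ 1} ∪ {0}
For the norm: a diagonal operator has ||D|| = sup_n |d_n|. Here d_n = 3 * 3^(-n) is positive and decreasing, so sup_n |d_n| = d_1 = 3/3 = 1. So ||D|| = 1.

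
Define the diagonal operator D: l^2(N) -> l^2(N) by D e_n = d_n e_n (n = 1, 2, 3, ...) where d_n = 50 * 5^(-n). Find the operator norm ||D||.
||D|| = 10 (attained at n = 1)

For D diagonal, ||D|| = sup_n |d_n|. The sequence d_n = 50 * 5^(-n) is positive and strictly decreasing (ratio 5^(-1) < 1), so the supremum is d_1 = 50/5 = 10. Hence ||D|| = 10.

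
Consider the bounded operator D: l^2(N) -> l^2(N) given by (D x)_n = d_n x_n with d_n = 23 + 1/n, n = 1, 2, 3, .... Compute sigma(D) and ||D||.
sigma(D) = {23 + 1/n : n ≥ 1} ∪ {23}; ||D|| = 24

A bounded diagonal operator on l^2 with diagonal entries d_n has spectrum equal to the closure of {d_n : n ≥ 1}: every d_n is an eigenvalue (with eigenvector e_n), so {d_n} ⊂ sigma(D); the spectrum is closed, so its closure is too; and for lambda not in the closure, (D - lambda I) has bounded inverse (the diagonal entries 1/(d_n - lambda) are bounded). For our sequence d_n = 23 + 1/n, n = 1, 2, 3, ...:
  - {d_n} = {23 + 1/n : n ≥ 1}; the only limit point is 23
  - closure = {23 + 1/n : n ≥ 1} ∪ {23}
For the norm: a diagonal operator has ||D|| = sup_n |d_n|. Here d_n = 23 + 1/n is positive and decreasing, so sup_n |d_n| = d_1 = 23 + 1 = 24. So ||D|| = 24.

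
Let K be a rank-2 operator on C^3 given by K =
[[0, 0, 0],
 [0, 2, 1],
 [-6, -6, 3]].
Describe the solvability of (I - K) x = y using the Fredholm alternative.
(I - K) is invertible (det(I - K) = 8 ≠ 0), so for every y in C^3 the equation (I - K) x = y has a unique solution.

K has rank 2 and factors as K = U V^T = u1 v1^T + u2 v2^T with u1 = (0, 1, -3), v1 = (0, 2, 1), u2 = (0, 0, 2), v2 = (-3, 0, 3) (multiplying out reproduces the displayed K). The nonzero eigenvalues of U V^T coincide with those of the 2 x 2 matrix G = V^T U = [[v1·u1, v1·u2], [v2·u1, v2·u2]] = [[-1, 2], [-9, 6]], and by the Sylvester determinant identity det(I_3 - U V^T) = det(I_2 - V^T U) = det([[2, -2], [9, -5]]) = (2)(-5) - (-2)(9) = 8. (Direct check: I - K =
[[1, 0, 0],
 [0, -1, -1],
 [6, 6, -2]]
has determinant 8.) The finite-dimensional Fredholm alternative says: either (I - K) is invertible, or ker(I - K) ≠ {0} and then range(I - K) = ker((I - K)^*)^⊥, with dim ker(I - K) = dim ker((I - K)^*). Since det(I - K) ≠ 0, 1 is not an eigenvalue of K and ker(I - K) = {0}, so we are in the first case: for every y there is a unique x = (I - K)^(-1) y. (Explicitly, by the Woodbury identity, (I - U V^T)^(-1) = I + U (I_2 - G)^(-1) V^T.)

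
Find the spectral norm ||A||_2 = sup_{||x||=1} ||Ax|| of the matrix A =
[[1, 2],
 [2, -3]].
||A||_2 = sqrt((18 + sqrt(128))/2) ≈ 3.8284 (= sqrt(largest eigenvalue of A^T A))

||A||_2 = sigma_max(A) = sqrt(lambda_max(A^T A)). Form the symmetric matrix M = A^T A =
[[5, -4],
 [-4, 13]].
Its characteristic polynomial (trace, determinant of M give the coefficients) is
  p(λ) = det(λ I - M) = λ^2 - 18λ + 49.
For λ^2 - 18λ + 49 the discriminant is 128. It is nonnegative but not a perfect square, so the roots are real and irrational: λ = (18 ± sqrt(128))/2 ≈ 14.6569, 3.3431.
So the eigenvalues of A^T A are ≈ 3.3431, 14.6569 (all ≥ 0, as they must be for A^T A). The largest is λ_max = (18 + sqrt(128))/2 ≈ 14.6569, hence ||A||_2 = sqrt(λ_max) = sqrt((18 + sqrt(128))/2) ≈ 3.8284.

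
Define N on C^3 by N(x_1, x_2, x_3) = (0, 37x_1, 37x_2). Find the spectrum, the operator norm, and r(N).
sigma(N) = {0}; ||N|| = 37; r(N) = 0. (N is nilpotent with N^3 = 0.)

On C^3, N is a strictly lower-triangular matrix with 37 on the subdiagonal and zeros elsewhere, so its characteristic polynomial is lambda^3 and every eigenvalue is 0: sigma(N) = {0}. For the operator norm, N e_i = 37e_{i+1} for i = 1, ..., 2 and N e_3 = 0, so the singular values of N are 37 (with multiplicity 2) and 0; hence ||N|| = 37. The spectral radius r(N) = max|lambda| = 0. Note ||N|| > r(N) — characteristic of non-normal nilpotent operators. Indeed N^3 = 0.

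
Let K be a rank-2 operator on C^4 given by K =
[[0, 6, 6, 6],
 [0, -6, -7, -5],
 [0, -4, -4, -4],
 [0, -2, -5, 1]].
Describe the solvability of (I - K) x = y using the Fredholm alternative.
(I - K) is invertible (det(I - K) = -34 ≠ 0), so for every y in C^4 the equation (I - K) x = y has a unique solution.

K has rank 2 and factors as K = U V^T = u1 v1^T + u2 v2^T with u1 = (-3, 2, 2, -2), v1 = (0, 0, 1, -1), u2 = (-3, 3, 2, 1), v2 = (0, -2, -3, -1) (multiplying out reproduces the displayed K). The nonzero eigenvalues of U V^T coincide with those of the 2 x 2 matrix G = V^T U = [[v1·u1, v1·u2], [v2·u1, v2·u2]] = [[4, 1], [-8, -13]], and by the Sylvester determinant identity det(I_4 - U V^T) = det(I_2 - V^T U) = det([[-3, -1], [8, 14]]) = (-3)(14) - (-1)(8) = -34. (Direct check: I - K =
[[1, -6, -6, -6],
 [0, 7, 7, 5],
 [0, 4, 5, 4],
 [0, 2, 5, 0]]
has determinant -34.) The finite-dimensional Fredholm alternative says: either (I - K) is invertible, or ker(I - K) ≠ {0} and then range(I - K) = ker((I - K)^*)^⊥, with dim ker(I - K) = dim ker((I - K)^*). Since det(I - K) ≠ 0, 1 is not an eigenvalue of K and ker(I - K) = {0}, so we are in the first case: for every y there is a unique x = (I - K)^(-1) y. (Explicitly, by the Woodbury identity, (I - U V^T)^(-1) = I + U (I_2 - G)^(-1) V^T.)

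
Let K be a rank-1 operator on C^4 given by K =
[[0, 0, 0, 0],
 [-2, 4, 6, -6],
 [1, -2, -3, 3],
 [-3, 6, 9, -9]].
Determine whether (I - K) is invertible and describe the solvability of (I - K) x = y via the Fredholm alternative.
(I - K) is invertible (det(I - K) = 9 ≠ 0), so for every y in C^4 the equation (I - K) x = y has a unique solution.

K has rank 1, so it is an outer product K = u v^T: every row of K is a multiple of one row vector. Reading off the entries, u = (0, -2, 1, -3) and v = (1, -2, -3, 3) (row i of K equals u_i·v^T). A rank-one matrix u v^T satisfies K u = u (v·u) and kills the (3)-dimensional subspace v^⊥, so its characteristic polynomial is lambda^3 (lambda - v·u) with v·u = tr K = -8. Hence the eigenvalues of I - K are 1 (multiplicity 3) and 1 - (-8) = 9, so det(I - K) = 9. (Direct check: I - K =
[[1, 0, 0, 0],
 [2, -3, -6, 6],
 [-1, 2, 4, -3],
 [3, -6, -9, 10]]
has determinant 9.) The finite-dimensional Fredholm alternative says: either (I - K) is invertible, or ker(I - K) ≠ {0} and then range(I - K) = ker((I - K)^*)^⊥, with dim ker(I - K) = dim ker((I - K)^*). Since det(I - K) ≠ 0, 1 is not an eigenvalue of K and ker(I - K) = {0}, so we are in the first case: for every y there is a unique x = (I - K)^(-1) y. Explicitly, by the Sherman–Morrison formula, (I - u v^T)^(-1) = I + u v^T/(1 - v·u), i.e. (I - K)^(-1) = I + K/(9).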